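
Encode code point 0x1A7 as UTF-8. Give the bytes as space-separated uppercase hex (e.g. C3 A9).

U+01A7 = 0x1A7 = 423 decimal. In range U+0080–U+07FF → 2-byte form: 110xxxxx 10xxxxxx.
Binary (11 bits): 00110100111.
Split 5+6: 00110 | 100111.
Byte 1: 11000110 = 0xC6.
Byte 2: 10100111 = 0xA7.

C6 A7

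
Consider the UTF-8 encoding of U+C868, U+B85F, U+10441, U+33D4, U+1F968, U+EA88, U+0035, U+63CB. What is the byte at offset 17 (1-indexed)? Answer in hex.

0xA8

1-indexed offset 17 is 0-indexed offset 16.
U+C868 → 3-byte form EC A1 A8 at offsets 0–2.
U+B85F → 3-byte form EB A1 9F at offsets 3–5.
U+10441 → 4-byte form F0 90 91 81 at offsets 6–9.
U+33D4 → 3-byte form E3 8F 94 at offsets 10–12.
U+1F968 → 4-byte form F0 9F A5 A8 at offsets 13–16.
Offset 16 falls in char 5's range; it's byte 4 of F0 9F A5 A8 = 0xA8.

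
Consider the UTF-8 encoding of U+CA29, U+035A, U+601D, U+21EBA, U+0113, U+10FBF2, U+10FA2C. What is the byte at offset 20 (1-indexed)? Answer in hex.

0x8F

1-indexed offset 20 is 0-indexed offset 19.
U+CA29 → 3-byte form EC A8 A9 at offsets 0–2.
U+035A → 2-byte form CD 9A at offsets 3–4.
U+601D → 3-byte form E6 80 9D at offsets 5–7.
U+21EBA → 4-byte form F0 A1 BA BA at offsets 8–11.
U+0113 → 2-byte form C4 93 at offsets 12–13.
U+10FBF2 → 4-byte form F4 8F AF B2 at offsets 14–17.
U+10FA2C → 4-byte form F4 8F A8 AC at offsets 18–21.
Offset 19 falls in char 7's range; it's byte 2 of F4 8F A8 AC = 0x8F.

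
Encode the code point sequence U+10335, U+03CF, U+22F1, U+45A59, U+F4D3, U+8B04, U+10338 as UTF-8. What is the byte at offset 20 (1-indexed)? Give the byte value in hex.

0xF0

1-indexed offset 20 is 0-indexed offset 19.
U+10335 → 4-byte form F0 90 8C B5 at offsets 0–3.
U+03CF → 2-byte form CF 8F at offsets 4–5.
U+22F1 → 3-byte form E2 8B B1 at offsets 6–8.
U+45A59 → 4-byte form F1 85 A9 99 at offsets 9–12.
U+F4D3 → 3-byte form EF 93 93 at offsets 13–15.
U+8B04 → 3-byte form E8 AC 84 at offsets 16–18.
U+10338 → 4-byte form F0 90 8C B8 at offsets 19–22.
Offset 19 falls in char 7's range; it's byte 1 of F0 90 8C B8 = 0xF0.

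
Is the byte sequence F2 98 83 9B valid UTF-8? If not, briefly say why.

Leading byte 0xF2 = 11110010 → 4-byte form.
Continuation bytes 0x98=10011000, 0x83=10000011, 0x9B=10011011 all match 10xxxxxx.
Decoded value 0x980DB is ≥ 0x10000 (shortest form) and not a surrogate.

valid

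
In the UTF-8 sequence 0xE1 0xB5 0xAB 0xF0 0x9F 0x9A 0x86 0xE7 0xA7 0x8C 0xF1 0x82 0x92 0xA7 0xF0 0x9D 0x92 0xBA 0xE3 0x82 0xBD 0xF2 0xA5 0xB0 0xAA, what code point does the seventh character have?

Offset 0: leading byte 0xE1 = 11100001 → 3-byte char #1 = E1 B5 AB.
Offset 3: leading byte 0xF0 = 11110000 → 4-byte char #2 = F0 9F 9A 86.
Offset 7: leading byte 0xE7 = 11100111 → 3-byte char #3 = E7 A7 8C.
Offset 10: leading byte 0xF1 = 11110001 → 4-byte char #4 = F1 82 92 A7.
Offset 14: leading byte 0xF0 = 11110000 → 4-byte char #5 = F0 9D 92 BA.
Offset 18: leading byte 0xE3 = 11100011 → 3-byte char #6 = E3 82 BD.
Offset 21: leading byte 0xF2 = 11110010 → 4-byte char #7 = F2 A5 B0 AA.
Leading byte 0xF2 = 11110010 matches 11110xxx → 4-byte sequence.
Byte 1: 0xF2 = 11110010, payload 010 (3 bits).
Byte 2: 0xA5 = 10100101 (10xxxxxx ✓), payload 100101.
Byte 3: 0xB0 = 10110000 (10xxxxxx ✓), payload 110000.
Byte 4: 0xAA = 10101010 (10xxxxxx ✓), payload 101010.
Concatenate: 010100101110000101010 = 0xA5C2A (21 bits → U+A5C2A).

U+A5C2A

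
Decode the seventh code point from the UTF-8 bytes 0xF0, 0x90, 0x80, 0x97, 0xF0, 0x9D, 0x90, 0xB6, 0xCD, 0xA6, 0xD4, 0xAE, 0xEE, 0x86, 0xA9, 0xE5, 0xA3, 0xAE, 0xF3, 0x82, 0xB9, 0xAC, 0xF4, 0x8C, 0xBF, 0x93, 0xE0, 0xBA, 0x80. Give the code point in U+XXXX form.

Offset 0: leading byte 0xF0 = 11110000 → 4-byte char #1 = F0 90 80 97.
Offset 4: leading byte 0xF0 = 11110000 → 4-byte char #2 = F0 9D 90 B6.
Offset 8: leading byte 0xCD = 11001101 → 2-byte char #3 = CD A6.
Offset 10: leading byte 0xD4 = 11010100 → 2-byte char #4 = D4 AE.
Offset 12: leading byte 0xEE = 11101110 → 3-byte char #5 = EE 86 A9.
Offset 15: leading byte 0xE5 = 11100101 → 3-byte char #6 = E5 A3 AE.
Offset 18: leading byte 0xF3 = 11110011 → 4-byte char #7 = F3 82 B9 AC.
Leading byte 0xF3 = 11110011 matches 11110xxx → 4-byte sequence.
Byte 1: 0xF3 = 11110011, payload 011 (3 bits).
Byte 2: 0x82 = 10000010 (10xxxxxx ✓), payload 000010.
Byte 3: 0xB9 = 10111001 (10xxxxxx ✓), payload 111001.
Byte 4: 0xAC = 10101100 (10xxxxxx ✓), payload 101100.
Concatenate: 011000010111001101100 = 0xC2E6C (21 bits → U+C2E6C).

U+C2E6C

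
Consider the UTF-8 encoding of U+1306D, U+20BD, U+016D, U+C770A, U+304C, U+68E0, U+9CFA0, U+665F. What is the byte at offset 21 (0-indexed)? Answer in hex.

U+1306D → 4-byte form F0 93 81 AD at offsets 0–3.
U+20BD → 3-byte form E2 82 BD at offsets 4–6.
U+016D → 2-byte form C5 AD at offsets 7–8.
U+C770A → 4-byte form F3 87 9C 8A at offsets 9–12.
U+304C → 3-byte form E3 81 8C at offsets 13–15.
U+68E0 → 3-byte form E6 A3 A0 at offsets 16–18.
U+9CFA0 → 4-byte form F2 9C BE A0 at offsets 19–22.
Offset 21 falls in char 7's range; it's byte 3 of F2 9C BE A0 = 0xBE.

0xBE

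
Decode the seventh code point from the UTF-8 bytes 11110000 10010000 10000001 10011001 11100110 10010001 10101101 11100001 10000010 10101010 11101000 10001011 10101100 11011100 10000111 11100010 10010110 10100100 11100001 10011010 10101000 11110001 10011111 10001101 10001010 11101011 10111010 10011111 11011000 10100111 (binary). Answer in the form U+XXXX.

Offset 0: leading byte 0xF0 = 11110000 → 4-byte char #1 = F0 90 81 99.
Offset 4: leading byte 0xE6 = 11100110 → 3-byte char #2 = E6 91 AD.
Offset 7: leading byte 0xE1 = 11100001 → 3-byte char #3 = E1 82 AA.
Offset 10: leading byte 0xE8 = 11101000 → 3-byte char #4 = E8 8B AC.
Offset 13: leading byte 0xDC = 11011100 → 2-byte char #5 = DC 87.
Offset 15: leading byte 0xE2 = 11100010 → 3-byte char #6 = E2 96 A4.
Offset 18: leading byte 0xE1 = 11100001 → 3-byte char #7 = E1 9A A8.
Leading byte 0xE1 = 11100001 matches 1110xxxx → 3-byte sequence.
Byte 1: 0xE1 = 11100001, payload 0001 (4 bits).
Byte 2: 0x9A = 10011010 (10xxxxxx ✓), payload 011010.
Byte 3: 0xA8 = 10101000 (10xxxxxx ✓), payload 101000.
Concatenate: 0001011010101000 = 0x16A8 (16 bits → U+16A8).

U+16A8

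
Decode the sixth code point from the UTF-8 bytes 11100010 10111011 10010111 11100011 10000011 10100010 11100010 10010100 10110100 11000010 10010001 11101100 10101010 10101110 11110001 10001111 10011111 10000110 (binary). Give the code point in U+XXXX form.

Offset 0: leading byte 0xE2 = 11100010 → 3-byte char #1 = E2 BB 97.
Offset 3: leading byte 0xE3 = 11100011 → 3-byte char #2 = E3 83 A2.
Offset 6: leading byte 0xE2 = 11100010 → 3-byte char #3 = E2 94 B4.
Offset 9: leading byte 0xC2 = 11000010 → 2-byte char #4 = C2 91.
Offset 11: leading byte 0xEC = 11101100 → 3-byte char #5 = EC AA AE.
Offset 14: leading byte 0xF1 = 11110001 → 4-byte char #6 = F1 8F 9F 86.
Leading byte 0xF1 = 11110001 matches 11110xxx → 4-byte sequence.
Byte 1: 0xF1 = 11110001, payload 001 (3 bits).
Byte 2: 0x8F = 10001111 (10xxxxxx ✓), payload 001111.
Byte 3: 0x9F = 10011111 (10xxxxxx ✓), payload 011111.
Byte 4: 0x86 = 10000110 (10xxxxxx ✓), payload 000110.
Concatenate: 001001111011111000110 = 0x4F7C6 (21 bits → U+4F7C6).

U+4F7C6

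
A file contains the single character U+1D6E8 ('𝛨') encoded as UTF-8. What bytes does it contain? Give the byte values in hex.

U+1D6E8 = 0x1D6E8 = 120552 decimal. In range U+10000–U+10FFFF → 4-byte form: 11110xxx 10xxxxxx 10xxxxxx 10xxxxxx.
Binary (21 bits): 000011101011011101000.
Split 3+6+6+6: 000 | 011101 | 011011 | 101000.
Byte 1: 11110000 = 0xF0.
Byte 2: 10011101 = 0x9D.
Byte 3: 10011011 = 0x9B.
Byte 4: 10101000 = 0xA8.

F0 9D 9B A8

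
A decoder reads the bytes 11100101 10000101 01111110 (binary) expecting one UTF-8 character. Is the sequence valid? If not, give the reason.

invalid (non-continuation byte where continuation expected)

Leading byte 0xE5 = 11100101 → 3-byte form.
Byte 3 is 0x7E = 01111110, which is not 10xxxxxx — expected a continuation byte.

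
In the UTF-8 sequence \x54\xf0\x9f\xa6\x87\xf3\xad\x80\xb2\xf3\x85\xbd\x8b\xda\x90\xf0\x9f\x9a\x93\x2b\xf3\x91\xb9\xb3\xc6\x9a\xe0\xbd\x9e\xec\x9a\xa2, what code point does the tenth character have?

U+0F5E

Offset 0: leading byte 0x54 = 01010100 → 1-byte char #1 = 54.
Offset 1: leading byte 0xF0 = 11110000 → 4-byte char #2 = F0 9F A6 87.
Offset 5: leading byte 0xF3 = 11110011 → 4-byte char #3 = F3 AD 80 B2.
Offset 9: leading byte 0xF3 = 11110011 → 4-byte char #4 = F3 85 BD 8B.
Offset 13: leading byte 0xDA = 11011010 → 2-byte char #5 = DA 90.
Offset 15: leading byte 0xF0 = 11110000 → 4-byte char #6 = F0 9F 9A 93.
Offset 19: leading byte 0x2B = 00101011 → 1-byte char #7 = 2B.
Offset 20: leading byte 0xF3 = 11110011 → 4-byte char #8 = F3 91 B9 B3.
Offset 24: leading byte 0xC6 = 11000110 → 2-byte char #9 = C6 9A.
Offset 26: leading byte 0xE0 = 11100000 → 3-byte char #10 = E0 BD 9E.
Leading byte 0xE0 = 11100000 matches 1110xxxx → 3-byte sequence.
Byte 1: 0xE0 = 11100000, payload 0000 (4 bits).
Byte 2: 0xBD = 10111101 (10xxxxxx ✓), payload 111101.
Byte 3: 0x9E = 10011110 (10xxxxxx ✓), payload 011110.
Concatenate: 0000111101011110 = 0xF5E (16 bits → U+0F5E).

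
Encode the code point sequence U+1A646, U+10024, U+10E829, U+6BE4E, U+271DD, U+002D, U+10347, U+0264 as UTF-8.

F0 9A 99 86 F0 90 80 A4 F4 8E A0 A9 F1 AB B9 8E F0 A7 87 9D 2D F0 90 8D 87 C9 A4

U+1A646: 4-byte form → F0 9A 99 86.
U+10024: 4-byte form → F0 90 80 A4.
U+10E829: 4-byte form → F4 8E A0 A9.
U+6BE4E: 4-byte form → F1 AB B9 8E.
U+271DD: 4-byte form → F0 A7 87 9D.
U+002D: 1-byte form → 2D.
U+10347: 4-byte form → F0 90 8D 87.
U+0264: 2-byte form → C9 A4.
Concatenated (27 bytes): F0 9A 99 86 F0 90 80 A4 F4 8E A0 A9 F1 AB B9 8E F0 A7 87 9D 2D F0 90 8D 87 C9 A4.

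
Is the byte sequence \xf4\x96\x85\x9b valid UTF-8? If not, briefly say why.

Leading byte 0xF4 = 11110100 → 4-byte form.
Payload = 0x11615B, which exceeds U+10FFFF, the maximum Unicode code point. (Leading bytes F5–FF, or F4 followed by ≥ 0x90, are invalid.)

invalid (encodes a value above U+10FFFF)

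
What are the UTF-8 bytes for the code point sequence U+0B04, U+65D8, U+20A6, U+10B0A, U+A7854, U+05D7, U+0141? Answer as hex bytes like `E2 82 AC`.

E0 AC 84 E6 97 98 E2 82 A6 F0 90 AC 8A F2 A7 A1 94 D7 97 C5 81

U+0B04: 3-byte form → E0 AC 84.
U+65D8: 3-byte form → E6 97 98.
U+20A6: 3-byte form → E2 82 A6.
U+10B0A: 4-byte form → F0 90 AC 8A.
U+A7854: 4-byte form → F2 A7 A1 94.
U+05D7: 2-byte form → D7 97.
U+0141: 2-byte form → C5 81.
Concatenated (21 bytes): E0 AC 84 E6 97 98 E2 82 A6 F0 90 AC 8A F2 A7 A1 94 D7 97 C5 81.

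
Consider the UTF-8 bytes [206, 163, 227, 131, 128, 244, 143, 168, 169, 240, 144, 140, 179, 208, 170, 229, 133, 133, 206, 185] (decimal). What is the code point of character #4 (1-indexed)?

Offset 0: leading byte 0xCE = 11001110 → 2-byte char #1 = CE A3.
Offset 2: leading byte 0xE3 = 11100011 → 3-byte char #2 = E3 83 80.
Offset 5: leading byte 0xF4 = 11110100 → 4-byte char #3 = F4 8F A8 A9.
Offset 9: leading byte 0xF0 = 11110000 → 4-byte char #4 = F0 90 8C B3.
Leading byte 0xF0 = 11110000 matches 11110xxx → 4-byte sequence.
Byte 1: 0xF0 = 11110000, payload 000 (3 bits).
Byte 2: 0x90 = 10010000 (10xxxxxx ✓), payload 010000.
Byte 3: 0x8C = 10001100 (10xxxxxx ✓), payload 001100.
Byte 4: 0xB3 = 10110011 (10xxxxxx ✓), payload 110011.
Concatenate: 000010000001100110011 = 0x10333 (21 bits → U+10333).

U+10333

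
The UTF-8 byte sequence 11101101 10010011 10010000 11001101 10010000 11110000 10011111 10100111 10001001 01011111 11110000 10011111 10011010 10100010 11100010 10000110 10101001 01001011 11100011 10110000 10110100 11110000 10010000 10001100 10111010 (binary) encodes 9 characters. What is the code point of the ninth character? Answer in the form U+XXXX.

Offset 0: leading byte 0xED = 11101101 → 3-byte char #1 = ED 93 90.
Offset 3: leading byte 0xCD = 11001101 → 2-byte char #2 = CD 90.
Offset 5: leading byte 0xF0 = 11110000 → 4-byte char #3 = F0 9F A7 89.
Offset 9: leading byte 0x5F = 01011111 → 1-byte char #4 = 5F.
Offset 10: leading byte 0xF0 = 11110000 → 4-byte char #5 = F0 9F 9A A2.
Offset 14: leading byte 0xE2 = 11100010 → 3-byte char #6 = E2 86 A9.
Offset 17: leading byte 0x4B = 01001011 → 1-byte char #7 = 4B.
Offset 18: leading byte 0xE3 = 11100011 → 3-byte char #8 = E3 B0 B4.
Offset 21: leading byte 0xF0 = 11110000 → 4-byte char #9 = F0 90 8C BA.
Leading byte 0xF0 = 11110000 matches 11110xxx → 4-byte sequence.
Byte 1: 0xF0 = 11110000, payload 000 (3 bits).
Byte 2: 0x90 = 10010000 (10xxxxxx ✓), payload 010000.
Byte 3: 0x8C = 10001100 (10xxxxxx ✓), payload 001100.
Byte 4: 0xBA = 10111010 (10xxxxxx ✓), payload 111010.
Concatenate: 000010000001100111010 = 0x1033A (21 bits → U+1033A).

U+1033A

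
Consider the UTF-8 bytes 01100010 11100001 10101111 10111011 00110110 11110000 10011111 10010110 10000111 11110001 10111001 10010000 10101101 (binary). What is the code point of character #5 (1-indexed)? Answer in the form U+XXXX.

Offset 0: leading byte 0x62 = 01100010 → 1-byte char #1 = 62.
Offset 1: leading byte 0xE1 = 11100001 → 3-byte char #2 = E1 AF BB.
Offset 4: leading byte 0x36 = 00110110 → 1-byte char #3 = 36.
Offset 5: leading byte 0xF0 = 11110000 → 4-byte char #4 = F0 9F 96 87.
Offset 9: leading byte 0xF1 = 11110001 → 4-byte char #5 = F1 B9 90 AD.
Leading byte 0xF1 = 11110001 matches 11110xxx → 4-byte sequence.
Byte 1: 0xF1 = 11110001, payload 001 (3 bits).
Byte 2: 0xB9 = 10111001 (10xxxxxx ✓), payload 111001.
Byte 3: 0x90 = 10010000 (10xxxxxx ✓), payload 010000.
Byte 4: 0xAD = 10101101 (10xxxxxx ✓), payload 101101.
Concatenate: 001111001010000101101 = 0x7942D (21 bits → U+7942D).

U+7942D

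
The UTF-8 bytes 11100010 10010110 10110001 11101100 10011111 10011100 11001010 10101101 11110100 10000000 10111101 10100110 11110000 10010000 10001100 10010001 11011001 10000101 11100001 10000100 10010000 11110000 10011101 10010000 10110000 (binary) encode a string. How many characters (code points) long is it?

8

Byte at offset 0: 0xE2 = 11100010 → 3-byte char (#1). Advance 3.
Byte at offset 3: 0xEC = 11101100 → 3-byte char (#2). Advance 3.
Byte at offset 6: 0xCA = 11001010 → 2-byte char (#3). Advance 2.
Byte at offset 8: 0xF4 = 11110100 → 4-byte char (#4). Advance 4.
Byte at offset 12: 0xF0 = 11110000 → 4-byte char (#5). Advance 4.
Byte at offset 16: 0xD9 = 11011001 → 2-byte char (#6). Advance 2.
Byte at offset 18: 0xE1 = 11100001 → 3-byte char (#7). Advance 3.
Byte at offset 21: 0xF0 = 11110000 → 4-byte char (#8). Advance 4.
Reached end at offset 25 after 8 code points.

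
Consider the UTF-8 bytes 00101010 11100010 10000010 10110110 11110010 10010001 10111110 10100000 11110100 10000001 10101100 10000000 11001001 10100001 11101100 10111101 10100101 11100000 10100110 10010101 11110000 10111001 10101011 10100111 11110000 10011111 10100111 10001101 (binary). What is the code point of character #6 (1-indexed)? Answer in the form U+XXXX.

U+CF65

Offset 0: leading byte 0x2A = 00101010 → 1-byte char #1 = 2A.
Offset 1: leading byte 0xE2 = 11100010 → 3-byte char #2 = E2 82 B6.
Offset 4: leading byte 0xF2 = 11110010 → 4-byte char #3 = F2 91 BE A0.
Offset 8: leading byte 0xF4 = 11110100 → 4-byte char #4 = F4 81 AC 80.
Offset 12: leading byte 0xC9 = 11001001 → 2-byte char #5 = C9 A1.
Offset 14: leading byte 0xEC = 11101100 → 3-byte char #6 = EC BD A5.
Leading byte 0xEC = 11101100 matches 1110xxxx → 3-byte sequence.
Byte 1: 0xEC = 11101100, payload 1100 (4 bits).
Byte 2: 0xBD = 10111101 (10xxxxxx ✓), payload 111101.
Byte 3: 0xA5 = 10100101 (10xxxxxx ✓), payload 100101.
Concatenate: 1100111101100101 = 0xCF65 (16 bits → U+CF65).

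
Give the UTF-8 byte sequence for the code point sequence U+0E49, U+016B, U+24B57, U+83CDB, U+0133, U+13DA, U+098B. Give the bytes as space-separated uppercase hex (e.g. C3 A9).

E0 B9 89 C5 AB F0 A4 AD 97 F2 83 B3 9B C4 B3 E1 8F 9A E0 A6 8B

U+0E49: 3-byte form → E0 B9 89.
U+016B: 2-byte form → C5 AB.
U+24B57: 4-byte form → F0 A4 AD 97.
U+83CDB: 4-byte form → F2 83 B3 9B.
U+0133: 2-byte form → C4 B3.
U+13DA: 3-byte form → E1 8F 9A.
U+098B: 3-byte form → E0 A6 8B.
Concatenated (21 bytes): E0 B9 89 C5 AB F0 A4 AD 97 F2 83 B3 9B C4 B3 E1 8F 9A E0 A6 8B.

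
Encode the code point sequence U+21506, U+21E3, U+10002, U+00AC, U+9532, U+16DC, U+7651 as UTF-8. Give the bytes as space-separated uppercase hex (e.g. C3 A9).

F0 A1 94 86 E2 87 A3 F0 90 80 82 C2 AC E9 94 B2 E1 9B 9C E7 99 91

U+21506: 4-byte form → F0 A1 94 86.
U+21E3: 3-byte form → E2 87 A3.
U+10002: 4-byte form → F0 90 80 82.
U+00AC: 2-byte form → C2 AC.
U+9532: 3-byte form → E9 94 B2.
U+16DC: 3-byte form → E1 9B 9C.
U+7651: 3-byte form → E7 99 91.
Concatenated (22 bytes): F0 A1 94 86 E2 87 A3 F0 90 80 82 C2 AC E9 94 B2 E1 9B 9C E7 99 91.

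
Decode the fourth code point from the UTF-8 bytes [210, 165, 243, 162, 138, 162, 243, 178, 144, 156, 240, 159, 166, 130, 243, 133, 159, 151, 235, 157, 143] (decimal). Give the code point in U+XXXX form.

Offset 0: leading byte 0xD2 = 11010010 → 2-byte char #1 = D2 A5.
Offset 2: leading byte 0xF3 = 11110011 → 4-byte char #2 = F3 A2 8A A2.
Offset 6: leading byte 0xF3 = 11110011 → 4-byte char #3 = F3 B2 90 9C.
Offset 10: leading byte 0xF0 = 11110000 → 4-byte char #4 = F0 9F A6 82.
Leading byte 0xF0 = 11110000 matches 11110xxx → 4-byte sequence.
Byte 1: 0xF0 = 11110000, payload 000 (3 bits).
Byte 2: 0x9F = 10011111 (10xxxxxx ✓), payload 011111.
Byte 3: 0xA6 = 10100110 (10xxxxxx ✓), payload 100110.
Byte 4: 0x82 = 10000010 (10xxxxxx ✓), payload 000010.
Concatenate: 000011111100110000010 = 0x1F982 (21 bits → U+1F982).

U+1F982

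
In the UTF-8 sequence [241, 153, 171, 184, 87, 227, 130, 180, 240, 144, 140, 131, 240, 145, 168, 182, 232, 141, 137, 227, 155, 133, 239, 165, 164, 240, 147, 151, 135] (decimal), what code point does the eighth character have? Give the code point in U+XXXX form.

U+F964

Offset 0: leading byte 0xF1 = 11110001 → 4-byte char #1 = F1 99 AB B8.
Offset 4: leading byte 0x57 = 01010111 → 1-byte char #2 = 57.
Offset 5: leading byte 0xE3 = 11100011 → 3-byte char #3 = E3 82 B4.
Offset 8: leading byte 0xF0 = 11110000 → 4-byte char #4 = F0 90 8C 83.
Offset 12: leading byte 0xF0 = 11110000 → 4-byte char #5 = F0 91 A8 B6.
Offset 16: leading byte 0xE8 = 11101000 → 3-byte char #6 = E8 8D 89.
Offset 19: leading byte 0xE3 = 11100011 → 3-byte char #7 = E3 9B 85.
Offset 22: leading byte 0xEF = 11101111 → 3-byte char #8 = EF A5 A4.
Leading byte 0xEF = 11101111 matches 1110xxxx → 3-byte sequence.
Byte 1: 0xEF = 11101111, payload 1111 (4 bits).
Byte 2: 0xA5 = 10100101 (10xxxxxx ✓), payload 100101.
Byte 3: 0xA4 = 10100100 (10xxxxxx ✓), payload 100100.
Concatenate: 1111100101100100 = 0xF964 (16 bits → U+F964).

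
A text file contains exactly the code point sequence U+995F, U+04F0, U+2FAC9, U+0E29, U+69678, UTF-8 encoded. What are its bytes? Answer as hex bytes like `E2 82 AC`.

U+995F: 3-byte form → E9 A5 9F.
U+04F0: 2-byte form → D3 B0.
U+2FAC9: 4-byte form → F0 AF AB 89.
U+0E29: 3-byte form → E0 B8 A9.
U+69678: 4-byte form → F1 A9 99 B8.
Concatenated (16 bytes): E9 A5 9F D3 B0 F0 AF AB 89 E0 B8 A9 F1 A9 99 B8.

E9 A5 9F D3 B0 F0 AF AB 89 E0 B8 A9 F1 A9 99 B8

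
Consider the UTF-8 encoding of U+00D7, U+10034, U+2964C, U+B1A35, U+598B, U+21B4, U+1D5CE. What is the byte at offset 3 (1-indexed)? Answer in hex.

1-indexed offset 3 is 0-indexed offset 2.
U+00D7 → 2-byte form C3 97 at offsets 0–1.
U+10034 → 4-byte form F0 90 80 B4 at offsets 2–5.
Offset 2 falls in char 2's range; it's byte 1 of F0 90 80 B4 = 0xF0.

0xF0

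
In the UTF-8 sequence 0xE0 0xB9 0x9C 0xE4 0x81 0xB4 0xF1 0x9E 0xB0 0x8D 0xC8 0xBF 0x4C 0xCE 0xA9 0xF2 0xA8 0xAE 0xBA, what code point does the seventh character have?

U+A8BBA

Offset 0: leading byte 0xE0 = 11100000 → 3-byte char #1 = E0 B9 9C.
Offset 3: leading byte 0xE4 = 11100100 → 3-byte char #2 = E4 81 B4.
Offset 6: leading byte 0xF1 = 11110001 → 4-byte char #3 = F1 9E B0 8D.
Offset 10: leading byte 0xC8 = 11001000 → 2-byte char #4 = C8 BF.
Offset 12: leading byte 0x4C = 01001100 → 1-byte char #5 = 4C.
Offset 13: leading byte 0xCE = 11001110 → 2-byte char #6 = CE A9.
Offset 15: leading byte 0xF2 = 11110010 → 4-byte char #7 = F2 A8 AE BA.
Leading byte 0xF2 = 11110010 matches 11110xxx → 4-byte sequence.
Byte 1: 0xF2 = 11110010, payload 010 (3 bits).
Byte 2: 0xA8 = 10101000 (10xxxxxx ✓), payload 101000.
Byte 3: 0xAE = 10101110 (10xxxxxx ✓), payload 101110.
Byte 4: 0xBA = 10111010 (10xxxxxx ✓), payload 111010.
Concatenate: 010101000101110111010 = 0xA8BBA (21 bits → U+A8BBA).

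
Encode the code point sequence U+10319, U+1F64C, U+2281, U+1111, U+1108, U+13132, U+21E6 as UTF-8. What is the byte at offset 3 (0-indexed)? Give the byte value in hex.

U+10319 → 4-byte form F0 90 8C 99 at offsets 0–3.
Offset 3 falls in char 1's range; it's byte 4 of F0 90 8C 99 = 0x99.

0x99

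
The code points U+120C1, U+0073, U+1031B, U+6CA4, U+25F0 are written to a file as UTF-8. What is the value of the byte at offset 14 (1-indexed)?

1-indexed offset 14 is 0-indexed offset 13.
U+120C1 → 4-byte form F0 92 83 81 at offsets 0–3.
U+0073 → 1-byte form 73 at offsets 4–4.
U+1031B → 4-byte form F0 90 8C 9B at offsets 5–8.
U+6CA4 → 3-byte form E6 B2 A4 at offsets 9–11.
U+25F0 → 3-byte form E2 97 B0 at offsets 12–14.
Offset 13 falls in char 5's range; it's byte 2 of E2 97 B0 = 0x97.

0x97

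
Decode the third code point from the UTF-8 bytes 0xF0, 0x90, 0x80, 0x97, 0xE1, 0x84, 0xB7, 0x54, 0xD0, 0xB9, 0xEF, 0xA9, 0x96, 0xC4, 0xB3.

U+0054

Offset 0: leading byte 0xF0 = 11110000 → 4-byte char #1 = F0 90 80 97.
Offset 4: leading byte 0xE1 = 11100001 → 3-byte char #2 = E1 84 B7.
Offset 7: leading byte 0x54 = 01010100 → 1-byte char #3 = 54.
Leading byte 0x54 = 01010100 matches 0xxxxxxx → 1-byte sequence.
Byte 1: 0x54 = 01010100, payload 1010100 (7 bits).
Concatenate: 1010100 = 0x54 (7 bits → U+0054).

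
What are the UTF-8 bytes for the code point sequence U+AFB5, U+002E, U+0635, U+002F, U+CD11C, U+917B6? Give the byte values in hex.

EA BE B5 2E D8 B5 2F F3 8D 84 9C F2 91 9E B6

U+AFB5: 3-byte form → EA BE B5.
U+002E: 1-byte form → 2E.
U+0635: 2-byte form → D8 B5.
U+002F: 1-byte form → 2F.
U+CD11C: 4-byte form → F3 8D 84 9C.
U+917B6: 4-byte form → F2 91 9E B6.
Concatenated (15 bytes): EA BE B5 2E D8 B5 2F F3 8D 84 9C F2 91 9E B6.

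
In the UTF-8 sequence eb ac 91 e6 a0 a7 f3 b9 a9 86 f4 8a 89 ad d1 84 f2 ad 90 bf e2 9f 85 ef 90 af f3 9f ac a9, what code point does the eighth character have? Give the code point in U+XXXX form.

Offset 0: leading byte 0xEB = 11101011 → 3-byte char #1 = EB AC 91.
Offset 3: leading byte 0xE6 = 11100110 → 3-byte char #2 = E6 A0 A7.
Offset 6: leading byte 0xF3 = 11110011 → 4-byte char #3 = F3 B9 A9 86.
Offset 10: leading byte 0xF4 = 11110100 → 4-byte char #4 = F4 8A 89 AD.
Offset 14: leading byte 0xD1 = 11010001 → 2-byte char #5 = D1 84.
Offset 16: leading byte 0xF2 = 11110010 → 4-byte char #6 = F2 AD 90 BF.
Offset 20: leading byte 0xE2 = 11100010 → 3-byte char #7 = E2 9F 85.
Offset 23: leading byte 0xEF = 11101111 → 3-byte char #8 = EF 90 AF.
Leading byte 0xEF = 11101111 matches 1110xxxx → 3-byte sequence.
Byte 1: 0xEF = 11101111, payload 1111 (4 bits).
Byte 2: 0x90 = 10010000 (10xxxxxx ✓), payload 010000.
Byte 3: 0xAF = 10101111 (10xxxxxx ✓), payload 101111.
Concatenate: 1111010000101111 = 0xF42F (16 bits → U+F42F).

U+F42F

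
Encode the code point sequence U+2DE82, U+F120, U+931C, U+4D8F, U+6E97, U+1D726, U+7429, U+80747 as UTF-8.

F0 AD BA 82 EF 84 A0 E9 8C 9C E4 B6 8F E6 BA 97 F0 9D 9C A6 E7 90 A9 F2 80 9D 87

U+2DE82: 4-byte form → F0 AD BA 82.
U+F120: 3-byte form → EF 84 A0.
U+931C: 3-byte form → E9 8C 9C.
U+4D8F: 3-byte form → E4 B6 8F.
U+6E97: 3-byte form → E6 BA 97.
U+1D726: 4-byte form → F0 9D 9C A6.
U+7429: 3-byte form → E7 90 A9.
U+80747: 4-byte form → F2 80 9D 87.
Concatenated (27 bytes): F0 AD BA 82 EF 84 A0 E9 8C 9C E4 B6 8F E6 BA 97 F0 9D 9C A6 E7 90 A9 F2 80 9D 87.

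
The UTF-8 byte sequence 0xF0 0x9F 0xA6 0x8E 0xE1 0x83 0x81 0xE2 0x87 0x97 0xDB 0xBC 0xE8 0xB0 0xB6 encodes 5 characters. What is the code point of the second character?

U+10C1

Offset 0: leading byte 0xF0 = 11110000 → 4-byte char #1 = F0 9F A6 8E.
Offset 4: leading byte 0xE1 = 11100001 → 3-byte char #2 = E1 83 81.
Leading byte 0xE1 = 11100001 matches 1110xxxx → 3-byte sequence.
Byte 1: 0xE1 = 11100001, payload 0001 (4 bits).
Byte 2: 0x83 = 10000011 (10xxxxxx ✓), payload 000011.
Byte 3: 0x81 = 10000001 (10xxxxxx ✓), payload 000001.
Concatenate: 0001000011000001 = 0x10C1 (16 bits → U+10C1).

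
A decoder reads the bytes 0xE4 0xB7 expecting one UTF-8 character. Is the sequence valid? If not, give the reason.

invalid (sequence truncated)

Leading byte 0xE4 = 11100100 → 3-byte form, but only 2 bytes are present.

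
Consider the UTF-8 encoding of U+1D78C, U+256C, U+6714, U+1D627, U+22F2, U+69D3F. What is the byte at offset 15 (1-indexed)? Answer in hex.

0xE2

1-indexed offset 15 is 0-indexed offset 14.
U+1D78C → 4-byte form F0 9D 9E 8C at offsets 0–3.
U+256C → 3-byte form E2 95 AC at offsets 4–6.
U+6714 → 3-byte form E6 9C 94 at offsets 7–9.
U+1D627 → 4-byte form F0 9D 98 A7 at offsets 10–13.
U+22F2 → 3-byte form E2 8B B2 at offsets 14–16.
Offset 14 falls in char 5's range; it's byte 1 of E2 8B B2 = 0xE2.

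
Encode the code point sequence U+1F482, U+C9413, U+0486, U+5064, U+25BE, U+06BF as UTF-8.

F0 9F 92 82 F3 89 90 93 D2 86 E5 81 A4 E2 96 BE DA BF

U+1F482: 4-byte form → F0 9F 92 82.
U+C9413: 4-byte form → F3 89 90 93.
U+0486: 2-byte form → D2 86.
U+5064: 3-byte form → E5 81 A4.
U+25BE: 3-byte form → E2 96 BE.
U+06BF: 2-byte form → DA BF.
Concatenated (18 bytes): F0 9F 92 82 F3 89 90 93 D2 86 E5 81 A4 E2 96 BE DA BF.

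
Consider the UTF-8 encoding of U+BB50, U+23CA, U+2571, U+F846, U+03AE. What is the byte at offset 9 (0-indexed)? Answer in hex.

0xEF

U+BB50 → 3-byte form EB AD 90 at offsets 0–2.
U+23CA → 3-byte form E2 8F 8A at offsets 3–5.
U+2571 → 3-byte form E2 95 B1 at offsets 6–8.
U+F846 → 3-byte form EF A1 86 at offsets 9–11.
Offset 9 falls in char 4's range; it's byte 1 of EF A1 86 = 0xEF.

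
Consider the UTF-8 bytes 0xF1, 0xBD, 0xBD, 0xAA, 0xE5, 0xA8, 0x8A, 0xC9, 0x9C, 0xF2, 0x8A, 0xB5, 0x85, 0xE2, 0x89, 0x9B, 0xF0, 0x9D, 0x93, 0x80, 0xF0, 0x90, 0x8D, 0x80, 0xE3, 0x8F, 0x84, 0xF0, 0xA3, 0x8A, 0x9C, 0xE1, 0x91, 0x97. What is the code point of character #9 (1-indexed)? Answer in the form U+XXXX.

Offset 0: leading byte 0xF1 = 11110001 → 4-byte char #1 = F1 BD BD AA.
Offset 4: leading byte 0xE5 = 11100101 → 3-byte char #2 = E5 A8 8A.
Offset 7: leading byte 0xC9 = 11001001 → 2-byte char #3 = C9 9C.
Offset 9: leading byte 0xF2 = 11110010 → 4-byte char #4 = F2 8A B5 85.
Offset 13: leading byte 0xE2 = 11100010 → 3-byte char #5 = E2 89 9B.
Offset 16: leading byte 0xF0 = 11110000 → 4-byte char #6 = F0 9D 93 80.
Offset 20: leading byte 0xF0 = 11110000 → 4-byte char #7 = F0 90 8D 80.
Offset 24: leading byte 0xE3 = 11100011 → 3-byte char #8 = E3 8F 84.
Offset 27: leading byte 0xF0 = 11110000 → 4-byte char #9 = F0 A3 8A 9C.
Leading byte 0xF0 = 11110000 matches 11110xxx → 4-byte sequence.
Byte 1: 0xF0 = 11110000, payload 000 (3 bits).
Byte 2: 0xA3 = 10100011 (10xxxxxx ✓), payload 100011.
Byte 3: 0x8A = 10001010 (10xxxxxx ✓), payload 001010.
Byte 4: 0x9C = 10011100 (10xxxxxx ✓), payload 011100.
Concatenate: 000100011001010011100 = 0x2329C (21 bits → U+2329C).

U+2329C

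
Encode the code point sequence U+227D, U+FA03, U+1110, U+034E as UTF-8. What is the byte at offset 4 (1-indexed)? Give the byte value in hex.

1-indexed offset 4 is 0-indexed offset 3.
U+227D → 3-byte form E2 89 BD at offsets 0–2.
U+FA03 → 3-byte form EF A8 83 at offsets 3–5.
Offset 3 falls in char 2's range; it's byte 1 of EF A8 83 = 0xEF.

0xEF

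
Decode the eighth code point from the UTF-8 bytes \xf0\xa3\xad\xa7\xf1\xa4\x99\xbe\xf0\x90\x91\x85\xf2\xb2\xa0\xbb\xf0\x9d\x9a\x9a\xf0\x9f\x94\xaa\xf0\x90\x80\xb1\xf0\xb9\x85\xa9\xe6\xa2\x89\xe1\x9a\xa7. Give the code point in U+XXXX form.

U+39169

Offset 0: leading byte 0xF0 = 11110000 → 4-byte char #1 = F0 A3 AD A7.
Offset 4: leading byte 0xF1 = 11110001 → 4-byte char #2 = F1 A4 99 BE.
Offset 8: leading byte 0xF0 = 11110000 → 4-byte char #3 = F0 90 91 85.
Offset 12: leading byte 0xF2 = 11110010 → 4-byte char #4 = F2 B2 A0 BB.
Offset 16: leading byte 0xF0 = 11110000 → 4-byte char #5 = F0 9D 9A 9A.
Offset 20: leading byte 0xF0 = 11110000 → 4-byte char #6 = F0 9F 94 AA.
Offset 24: leading byte 0xF0 = 11110000 → 4-byte char #7 = F0 90 80 B1.
Offset 28: leading byte 0xF0 = 11110000 → 4-byte char #8 = F0 B9 85 A9.
Leading byte 0xF0 = 11110000 matches 11110xxx → 4-byte sequence.
Byte 1: 0xF0 = 11110000, payload 000 (3 bits).
Byte 2: 0xB9 = 10111001 (10xxxxxx ✓), payload 111001.
Byte 3: 0x85 = 10000101 (10xxxxxx ✓), payload 000101.
Byte 4: 0xA9 = 10101001 (10xxxxxx ✓), payload 101001.
Concatenate: 000111001000101101001 = 0x39169 (21 bits → U+39169).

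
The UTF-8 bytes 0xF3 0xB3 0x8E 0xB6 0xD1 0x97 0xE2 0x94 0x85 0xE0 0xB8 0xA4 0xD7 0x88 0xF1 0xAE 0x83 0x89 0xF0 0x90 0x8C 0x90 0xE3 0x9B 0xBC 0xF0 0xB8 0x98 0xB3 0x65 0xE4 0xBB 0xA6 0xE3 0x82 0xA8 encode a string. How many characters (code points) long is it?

12

Byte at offset 0: 0xF3 = 11110011 → 4-byte char (#1). Advance 4.
Byte at offset 4: 0xD1 = 11010001 → 2-byte char (#2). Advance 2.
Byte at offset 6: 0xE2 = 11100010 → 3-byte char (#3). Advance 3.
Byte at offset 9: 0xE0 = 11100000 → 3-byte char (#4). Advance 3.
Byte at offset 12: 0xD7 = 11010111 → 2-byte char (#5). Advance 2.
Byte at offset 14: 0xF1 = 11110001 → 4-byte char (#6). Advance 4.
Byte at offset 18: 0xF0 = 11110000 → 4-byte char (#7). Advance 4.
Byte at offset 22: 0xE3 = 11100011 → 3-byte char (#8). Advance 3.
Byte at offset 25: 0xF0 = 11110000 → 4-byte char (#9). Advance 4.
Byte at offset 29: 0x65 = 01100101 → 1-byte char (#10). Advance 1.
Byte at offset 30: 0xE4 = 11100100 → 3-byte char (#11). Advance 3.
Byte at offset 33: 0xE3 = 11100011 → 3-byte char (#12). Advance 3.
Reached end at offset 36 after 12 code points.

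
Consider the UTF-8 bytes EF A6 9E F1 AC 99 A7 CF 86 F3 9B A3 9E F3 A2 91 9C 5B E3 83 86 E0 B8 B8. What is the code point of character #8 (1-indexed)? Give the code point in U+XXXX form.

U+0E38

Offset 0: leading byte 0xEF = 11101111 → 3-byte char #1 = EF A6 9E.
Offset 3: leading byte 0xF1 = 11110001 → 4-byte char #2 = F1 AC 99 A7.
Offset 7: leading byte 0xCF = 11001111 → 2-byte char #3 = CF 86.
Offset 9: leading byte 0xF3 = 11110011 → 4-byte char #4 = F3 9B A3 9E.
Offset 13: leading byte 0xF3 = 11110011 → 4-byte char #5 = F3 A2 91 9C.
Offset 17: leading byte 0x5B = 01011011 → 1-byte char #6 = 5B.
Offset 18: leading byte 0xE3 = 11100011 → 3-byte char #7 = E3 83 86.
Offset 21: leading byte 0xE0 = 11100000 → 3-byte char #8 = E0 B8 B8.
Leading byte 0xE0 = 11100000 matches 1110xxxx → 3-byte sequence.
Byte 1: 0xE0 = 11100000, payload 0000 (4 bits).
Byte 2: 0xB8 = 10111000 (10xxxxxx ✓), payload 111000.
Byte 3: 0xB8 = 10111000 (10xxxxxx ✓), payload 111000.
Concatenate: 0000111000111000 = 0xE38 (16 bits → U+0E38).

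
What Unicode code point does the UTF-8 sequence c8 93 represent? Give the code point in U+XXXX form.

Leading byte 0xC8 = 11001000 matches 110xxxxx → 2-byte sequence.
Byte 1: 0xC8 = 11001000, payload 01000 (5 bits).
Byte 2: 0x93 = 10010011 (10xxxxxx ✓), payload 010011.
Concatenate: 01000010011 = 0x213 (11 bits → U+0213).

U+0213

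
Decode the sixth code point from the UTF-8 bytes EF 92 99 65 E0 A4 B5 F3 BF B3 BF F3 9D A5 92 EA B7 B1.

Offset 0: leading byte 0xEF = 11101111 → 3-byte char #1 = EF 92 99.
Offset 3: leading byte 0x65 = 01100101 → 1-byte char #2 = 65.
Offset 4: leading byte 0xE0 = 11100000 → 3-byte char #3 = E0 A4 B5.
Offset 7: leading byte 0xF3 = 11110011 → 4-byte char #4 = F3 BF B3 BF.
Offset 11: leading byte 0xF3 = 11110011 → 4-byte char #5 = F3 9D A5 92.
Offset 15: leading byte 0xEA = 11101010 → 3-byte char #6 = EA B7 B1.
Leading byte 0xEA = 11101010 matches 1110xxxx → 3-byte sequence.
Byte 1: 0xEA = 11101010, payload 1010 (4 bits).
Byte 2: 0xB7 = 10110111 (10xxxxxx ✓), payload 110111.
Byte 3: 0xB1 = 10110001 (10xxxxxx ✓), payload 110001.
Concatenate: 1010110111110001 = 0xADF1 (16 bits → U+ADF1).

U+ADF1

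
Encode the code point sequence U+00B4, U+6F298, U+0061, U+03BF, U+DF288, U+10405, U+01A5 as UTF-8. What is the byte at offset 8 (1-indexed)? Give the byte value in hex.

0xCE

1-indexed offset 8 is 0-indexed offset 7.
U+00B4 → 2-byte form C2 B4 at offsets 0–1.
U+6F298 → 4-byte form F1 AF 8A 98 at offsets 2–5.
U+0061 → 1-byte form 61 at offsets 6–6.
U+03BF → 2-byte form CE BF at offsets 7–8.
Offset 7 falls in char 4's range; it's byte 1 of CE BF = 0xCE.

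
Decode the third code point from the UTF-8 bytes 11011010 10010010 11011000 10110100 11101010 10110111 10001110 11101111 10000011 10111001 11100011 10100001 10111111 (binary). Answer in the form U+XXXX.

U+ADCE

Offset 0: leading byte 0xDA = 11011010 → 2-byte char #1 = DA 92.
Offset 2: leading byte 0xD8 = 11011000 → 2-byte char #2 = D8 B4.
Offset 4: leading byte 0xEA = 11101010 → 3-byte char #3 = EA B7 8E.
Leading byte 0xEA = 11101010 matches 1110xxxx → 3-byte sequence.
Byte 1: 0xEA = 11101010, payload 1010 (4 bits).
Byte 2: 0xB7 = 10110111 (10xxxxxx ✓), payload 110111.
Byte 3: 0x8E = 10001110 (10xxxxxx ✓), payload 001110.
Concatenate: 1010110111001110 = 0xADCE (16 bits → U+ADCE).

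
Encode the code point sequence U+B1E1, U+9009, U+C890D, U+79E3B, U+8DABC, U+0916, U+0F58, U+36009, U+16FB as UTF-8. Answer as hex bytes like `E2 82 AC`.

U+B1E1: 3-byte form → EB 87 A1.
U+9009: 3-byte form → E9 80 89.
U+C890D: 4-byte form → F3 88 A4 8D.
U+79E3B: 4-byte form → F1 B9 B8 BB.
U+8DABC: 4-byte form → F2 8D AA BC.
U+0916: 3-byte form → E0 A4 96.
U+0F58: 3-byte form → E0 BD 98.
U+36009: 4-byte form → F0 B6 80 89.
U+16FB: 3-byte form → E1 9B BB.
Concatenated (31 bytes): EB 87 A1 E9 80 89 F3 88 A4 8D F1 B9 B8 BB F2 8D AA BC E0 A4 96 E0 BD 98 F0 B6 80 89 E1 9B BB.

EB 87 A1 E9 80 89 F3 88 A4 8D F1 B9 B8 BB F2 8D AA BC E0 A4 96 E0 BD 98 F0 B6 80 89 E1 9B BB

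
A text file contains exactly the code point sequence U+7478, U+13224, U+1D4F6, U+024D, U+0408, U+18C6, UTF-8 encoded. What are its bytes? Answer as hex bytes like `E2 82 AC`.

E7 91 B8 F0 93 88 A4 F0 9D 93 B6 C9 8D D0 88 E1 A3 86

U+7478: 3-byte form → E7 91 B8.
U+13224: 4-byte form → F0 93 88 A4.
U+1D4F6: 4-byte form → F0 9D 93 B6.
U+024D: 2-byte form → C9 8D.
U+0408: 2-byte form → D0 88.
U+18C6: 3-byte form → E1 A3 86.
Concatenated (18 bytes): E7 91 B8 F0 93 88 A4 F0 9D 93 B6 C9 8D D0 88 E1 A3 86.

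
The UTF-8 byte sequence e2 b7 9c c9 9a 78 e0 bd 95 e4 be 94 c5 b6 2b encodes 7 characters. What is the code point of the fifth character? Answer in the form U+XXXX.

Offset 0: leading byte 0xE2 = 11100010 → 3-byte char #1 = E2 B7 9C.
Offset 3: leading byte 0xC9 = 11001001 → 2-byte char #2 = C9 9A.
Offset 5: leading byte 0x78 = 01111000 → 1-byte char #3 = 78.
Offset 6: leading byte 0xE0 = 11100000 → 3-byte char #4 = E0 BD 95.
Offset 9: leading byte 0xE4 = 11100100 → 3-byte char #5 = E4 BE 94.
Leading byte 0xE4 = 11100100 matches 1110xxxx → 3-byte sequence.
Byte 1: 0xE4 = 11100100, payload 0100 (4 bits).
Byte 2: 0xBE = 10111110 (10xxxxxx ✓), payload 111110.
Byte 3: 0x94 = 10010100 (10xxxxxx ✓), payload 010100.
Concatenate: 0100111110010100 = 0x4F94 (16 bits → U+4F94).

U+4F94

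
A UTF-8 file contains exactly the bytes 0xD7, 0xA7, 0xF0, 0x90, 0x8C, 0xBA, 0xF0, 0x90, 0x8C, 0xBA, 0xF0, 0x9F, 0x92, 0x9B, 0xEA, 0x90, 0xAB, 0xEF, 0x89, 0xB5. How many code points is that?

6

Byte at offset 0: 0xD7 = 11010111 → 2-byte char (#1). Advance 2.
Byte at offset 2: 0xF0 = 11110000 → 4-byte char (#2). Advance 4.
Byte at offset 6: 0xF0 = 11110000 → 4-byte char (#3). Advance 4.
Byte at offset 10: 0xF0 = 11110000 → 4-byte char (#4). Advance 4.
Byte at offset 14: 0xEA = 11101010 → 3-byte char (#5). Advance 3.
Byte at offset 17: 0xEF = 11101111 → 3-byte char (#6). Advance 3.
Reached end at offset 20 after 6 code points.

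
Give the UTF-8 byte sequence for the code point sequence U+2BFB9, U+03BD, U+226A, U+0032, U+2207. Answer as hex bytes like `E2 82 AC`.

U+2BFB9: 4-byte form → F0 AB BE B9.
U+03BD: 2-byte form → CE BD.
U+226A: 3-byte form → E2 89 AA.
U+0032: 1-byte form → 32.
U+2207: 3-byte form → E2 88 87.
Concatenated (13 bytes): F0 AB BE B9 CE BD E2 89 AA 32 E2 88 87.

F0 AB BE B9 CE BD E2 89 AA 32 E2 88 87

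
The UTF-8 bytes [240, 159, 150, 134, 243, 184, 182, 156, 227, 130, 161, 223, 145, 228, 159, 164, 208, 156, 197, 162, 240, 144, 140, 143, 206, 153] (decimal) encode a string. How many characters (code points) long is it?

Byte at offset 0: 0xF0 = 11110000 → 4-byte char (#1). Advance 4.
Byte at offset 4: 0xF3 = 11110011 → 4-byte char (#2). Advance 4.
Byte at offset 8: 0xE3 = 11100011 → 3-byte char (#3). Advance 3.
Byte at offset 11: 0xDF = 11011111 → 2-byte char (#4). Advance 2.
Byte at offset 13: 0xE4 = 11100100 → 3-byte char (#5). Advance 3.
Byte at offset 16: 0xD0 = 11010000 → 2-byte char (#6). Advance 2.
Byte at offset 18: 0xC5 = 11000101 → 2-byte char (#7). Advance 2.
Byte at offset 20: 0xF0 = 11110000 → 4-byte char (#8). Advance 4.
Byte at offset 24: 0xCE = 11001110 → 2-byte char (#9). Advance 2.
Reached end at offset 26 after 9 code points.

9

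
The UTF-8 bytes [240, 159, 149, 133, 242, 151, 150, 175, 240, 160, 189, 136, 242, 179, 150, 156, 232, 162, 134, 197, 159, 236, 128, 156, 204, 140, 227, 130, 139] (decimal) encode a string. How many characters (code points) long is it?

Byte at offset 0: 0xF0 = 11110000 → 4-byte char (#1). Advance 4.
Byte at offset 4: 0xF2 = 11110010 → 4-byte char (#2). Advance 4.
Byte at offset 8: 0xF0 = 11110000 → 4-byte char (#3). Advance 4.
Byte at offset 12: 0xF2 = 11110010 → 4-byte char (#4). Advance 4.
Byte at offset 16: 0xE8 = 11101000 → 3-byte char (#5). Advance 3.
Byte at offset 19: 0xC5 = 11000101 → 2-byte char (#6). Advance 2.
Byte at offset 21: 0xEC = 11101100 → 3-byte char (#7). Advance 3.
Byte at offset 24: 0xCC = 11001100 → 2-byte char (#8). Advance 2.
Byte at offset 26: 0xE3 = 11100011 → 3-byte char (#9). Advance 3.
Reached end at offset 29 after 9 code points.

9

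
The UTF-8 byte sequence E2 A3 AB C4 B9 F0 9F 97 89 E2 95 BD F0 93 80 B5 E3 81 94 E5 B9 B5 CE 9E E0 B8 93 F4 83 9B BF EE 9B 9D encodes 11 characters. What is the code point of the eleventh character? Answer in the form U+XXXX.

Offset 0: leading byte 0xE2 = 11100010 → 3-byte char #1 = E2 A3 AB.
Offset 3: leading byte 0xC4 = 11000100 → 2-byte char #2 = C4 B9.
Offset 5: leading byte 0xF0 = 11110000 → 4-byte char #3 = F0 9F 97 89.
Offset 9: leading byte 0xE2 = 11100010 → 3-byte char #4 = E2 95 BD.
Offset 12: leading byte 0xF0 = 11110000 → 4-byte char #5 = F0 93 80 B5.
Offset 16: leading byte 0xE3 = 11100011 → 3-byte char #6 = E3 81 94.
Offset 19: leading byte 0xE5 = 11100101 → 3-byte char #7 = E5 B9 B5.
Offset 22: leading byte 0xCE = 11001110 → 2-byte char #8 = CE 9E.
Offset 24: leading byte 0xE0 = 11100000 → 3-byte char #9 = E0 B8 93.
Offset 27: leading byte 0xF4 = 11110100 → 4-byte char #10 = F4 83 9B BF.
Offset 31: leading byte 0xEE = 11101110 → 3-byte char #11 = EE 9B 9D.
Leading byte 0xEE = 11101110 matches 1110xxxx → 3-byte sequence.
Byte 1: 0xEE = 11101110, payload 1110 (4 bits).
Byte 2: 0x9B = 10011011 (10xxxxxx ✓), payload 011011.
Byte 3: 0x9D = 10011101 (10xxxxxx ✓), payload 011101.
Concatenate: 1110011011011101 = 0xE6DD (16 bits → U+E6DD).

U+E6DD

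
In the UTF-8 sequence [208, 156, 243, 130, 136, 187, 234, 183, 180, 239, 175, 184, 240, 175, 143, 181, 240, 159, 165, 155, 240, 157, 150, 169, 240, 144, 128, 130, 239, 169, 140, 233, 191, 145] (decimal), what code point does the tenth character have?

U+9FD1

Offset 0: leading byte 0xD0 = 11010000 → 2-byte char #1 = D0 9C.
Offset 2: leading byte 0xF3 = 11110011 → 4-byte char #2 = F3 82 88 BB.
Offset 6: leading byte 0xEA = 11101010 → 3-byte char #3 = EA B7 B4.
Offset 9: leading byte 0xEF = 11101111 → 3-byte char #4 = EF AF B8.
Offset 12: leading byte 0xF0 = 11110000 → 4-byte char #5 = F0 AF 8F B5.
Offset 16: leading byte 0xF0 = 11110000 → 4-byte char #6 = F0 9F A5 9B.
Offset 20: leading byte 0xF0 = 11110000 → 4-byte char #7 = F0 9D 96 A9.
Offset 24: leading byte 0xF0 = 11110000 → 4-byte char #8 = F0 90 80 82.
Offset 28: leading byte 0xEF = 11101111 → 3-byte char #9 = EF A9 8C.
Offset 31: leading byte 0xE9 = 11101001 → 3-byte char #10 = E9 BF 91.
Leading byte 0xE9 = 11101001 matches 1110xxxx → 3-byte sequence.
Byte 1: 0xE9 = 11101001, payload 1001 (4 bits).
Byte 2: 0xBF = 10111111 (10xxxxxx ✓), payload 111111.
Byte 3: 0x91 = 10010001 (10xxxxxx ✓), payload 010001.
Concatenate: 1001111111010001 = 0x9FD1 (16 bits → U+9FD1).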